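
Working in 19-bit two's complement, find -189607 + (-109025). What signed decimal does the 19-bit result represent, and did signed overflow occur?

225656; overflow

-189607 → 1010001101101011001
-109025 → 1100101011000011111
  1010001101101011001
+ 1100101011000011111
= 0110111000101111000  (discard carry-out 1)
Result 0110111000101111000: MSB = 0 → value 225656.
Both addends are negative but the stored result is non-negative: signed overflow. The true value -189607 + (-109025) = -298632 lies outside [-262144, 262143].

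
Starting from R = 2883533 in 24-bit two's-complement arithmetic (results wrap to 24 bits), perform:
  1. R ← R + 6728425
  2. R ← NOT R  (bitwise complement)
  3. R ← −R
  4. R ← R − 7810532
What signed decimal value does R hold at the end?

Start: R = 2883533 = 001010111111111111001101.
R = 2883533 + 6728425 = 9611958; wraps to -7165258 = 100100101010101010110110
R = NOT 100100101010101010110110 = 011011010101010101001001 = 7165257
R = −(7165257) = -7165257 = 100100101010101010110111
R = -7165257 − 7810532 = -14975789; wraps to 1801427 = 000110110111110011010011

1801427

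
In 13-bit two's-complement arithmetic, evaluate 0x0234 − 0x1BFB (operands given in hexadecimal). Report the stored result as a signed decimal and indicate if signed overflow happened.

1593; no overflow

0x0234 = 0001000110100 = 564 (signed)
0x1BFB = 1101111111011 = -1029 (signed)
Subtract via negate-and-add: invert 1101111111011 + 1 = 0010000000101 (i.e. 1029).
  0001000110100
+ 0010000000101
= 0011000111001
Result 0011000111001: MSB = 0 → value 1593.
Both addends (after negating the subtrahend) are non-negative and so is the stored result: no signed overflow.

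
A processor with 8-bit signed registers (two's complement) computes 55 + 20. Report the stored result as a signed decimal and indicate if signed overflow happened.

75; no overflow

55 → 00110111
20 → 00010100
  00110111
+ 00010100
= 01001011
Result 01001011: MSB = 0 → value 75.
Both addends are non-negative and so is the stored result: no signed overflow.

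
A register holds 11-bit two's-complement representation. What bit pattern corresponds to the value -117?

11110001011

|-117| = 117 = 00001110101 in 11 bits.
Invert the bits: 11110001010. Add 1: 11110001011.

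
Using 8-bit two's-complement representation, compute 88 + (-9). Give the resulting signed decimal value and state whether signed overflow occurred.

79; no overflow

88 → 01011000
-9 → 11110111
  01011000
+ 11110111
= 01001111  (discard carry-out 1)
Result 01001111: MSB = 0 → value 79.
Addends have opposite signs, so signed overflow cannot occur.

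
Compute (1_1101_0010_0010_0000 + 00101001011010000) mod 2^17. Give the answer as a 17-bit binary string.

00010010011110000

  11101001000100000
+ 00101001011010000
= 00010010011110000  (discard carry-out 1)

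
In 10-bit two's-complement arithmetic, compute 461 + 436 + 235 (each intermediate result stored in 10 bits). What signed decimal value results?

461 + 436 = 897 → wraps to -127 (1110000001)
-127 + 235 = 108 (0001101100)

108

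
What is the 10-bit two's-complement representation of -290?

1011011110

|-290| = 290 = 0100100010 in 10 bits.
Invert the bits: 1011011101. Add 1: 1011011110.
Check: 1011011110 reads as 734 − 1024 = -290.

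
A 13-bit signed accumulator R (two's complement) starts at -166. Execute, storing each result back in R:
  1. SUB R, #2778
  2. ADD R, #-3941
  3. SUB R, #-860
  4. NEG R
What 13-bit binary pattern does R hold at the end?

1011110001001

Start: R = -166 = 1111101011010.
R = -166 − 2778 = -2944 = 1010010000000
R = -2944 + (-3941) = -6885; wraps to 1307 = 0010100011011
R = 1307 − (-860) = 2167 = 0100001110111
R = −(2167) = -2167 = 1011110001001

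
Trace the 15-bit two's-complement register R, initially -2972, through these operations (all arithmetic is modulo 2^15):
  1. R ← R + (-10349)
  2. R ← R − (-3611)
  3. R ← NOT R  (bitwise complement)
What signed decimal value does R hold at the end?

Start: R = -2972 = 111010001100100.
R = -2972 + (-10349) = -13321 = 100101111110111
R = -13321 − (-3611) = -9710 = 101101000010010
R = NOT 101101000010010 = 010010111101101 = 9709

9709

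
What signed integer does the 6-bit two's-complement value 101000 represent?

MSB is 1, so the value is negative.
Invert: 010111. Add 1: 011000 = 24. So the value is −24.

-24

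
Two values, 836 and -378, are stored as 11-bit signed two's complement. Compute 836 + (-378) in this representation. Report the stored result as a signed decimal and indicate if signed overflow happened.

458; no overflow

836 → 01101000100
-378 → 11010000110
  01101000100
+ 11010000110
= 00111001010  (discard carry-out 1)
Result 00111001010: MSB = 0 → value 458.
Addends have opposite signs, so signed overflow cannot occur.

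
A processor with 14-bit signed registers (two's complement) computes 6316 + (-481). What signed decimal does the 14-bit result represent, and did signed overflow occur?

5835; no overflow

6316 → 01100010101100
-481 → 11111000011111
  01100010101100
+ 11111000011111
= 01011011001011  (discard carry-out 1)
Result 01011011001011: MSB = 0 → value 5835.
Addends have opposite signs, so signed overflow cannot occur.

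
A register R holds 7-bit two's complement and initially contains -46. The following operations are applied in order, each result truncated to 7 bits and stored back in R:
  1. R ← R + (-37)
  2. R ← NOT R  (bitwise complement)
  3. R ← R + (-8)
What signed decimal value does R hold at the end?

-54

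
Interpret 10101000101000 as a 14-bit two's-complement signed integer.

-5592

MSB is 1, so the value is negative.
Unsigned reading: 10792. Subtract 2^14 = 16384: 10792 − 16384 = -5592.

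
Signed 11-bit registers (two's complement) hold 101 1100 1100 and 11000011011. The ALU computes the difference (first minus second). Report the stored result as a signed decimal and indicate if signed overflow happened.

-79; no overflow

101 1100 1100 → 10111001100 = -564 (signed)
11000011011 = -485 (signed)
Subtract via negate-and-add: invert 11000011011 + 1 = 00111100101 (i.e. 485).
  10111001100
+ 00111100101
= 11110110001
Result 11110110001: MSB = 1 → 1969 − 2048 = -79.
Addends (after negating the subtrahend) have opposite signs, so signed overflow cannot occur.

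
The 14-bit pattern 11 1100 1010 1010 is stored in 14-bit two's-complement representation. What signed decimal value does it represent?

-854

MSB is 1, so the value is negative.
Unsigned reading: 15530. Subtract 2^14 = 16384: 15530 − 16384 = -854.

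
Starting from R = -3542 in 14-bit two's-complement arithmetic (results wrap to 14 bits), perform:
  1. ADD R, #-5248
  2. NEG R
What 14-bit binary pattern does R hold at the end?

10001001010110

Start: R = -3542 = 11001000101010.
R = -3542 + (-5248) = -8790; wraps to 7594 = 01110110101010
R = −(7594) = -7594 = 10001001010110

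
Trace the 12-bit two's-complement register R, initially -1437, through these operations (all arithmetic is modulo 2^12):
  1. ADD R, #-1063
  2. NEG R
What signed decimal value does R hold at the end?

-1596

Start: R = -1437 = 101001100011.
R = -1437 + (-1063) = -2500; wraps to 1596 = 011000111100
R = −(1596) = -1596 = 100111000100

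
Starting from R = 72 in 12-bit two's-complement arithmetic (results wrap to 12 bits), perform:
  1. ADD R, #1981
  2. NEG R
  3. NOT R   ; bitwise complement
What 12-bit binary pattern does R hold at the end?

100000000100

Start: R = 72 = 000001001000.
R = 72 + 1981 = 2053; wraps to -2043 = 100000000101
R = −(-2043) = 2043 = 011111111011
R = NOT 011111111011 = 100000000100 = -2044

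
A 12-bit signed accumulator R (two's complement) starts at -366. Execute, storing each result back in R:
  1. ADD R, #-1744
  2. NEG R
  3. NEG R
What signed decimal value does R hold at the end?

1986

Start: R = -366 = 111010010010.
R = -366 + (-1744) = -2110; wraps to 1986 = 011111000010
R = −(1986) = -1986 = 100000111110
R = −(-1986) = 1986 = 011111000010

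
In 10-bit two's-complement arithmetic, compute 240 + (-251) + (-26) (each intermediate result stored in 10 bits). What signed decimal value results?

-37

240 + (-251) = -11 (1111110101)
-11 + (-26) = -37 (1111011011)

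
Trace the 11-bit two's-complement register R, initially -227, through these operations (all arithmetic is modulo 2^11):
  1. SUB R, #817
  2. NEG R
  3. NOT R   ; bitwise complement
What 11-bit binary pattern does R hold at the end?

01111101011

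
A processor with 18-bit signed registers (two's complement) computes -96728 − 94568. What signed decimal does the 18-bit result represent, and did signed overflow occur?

70848; overflow

-96728 → 101000011000101000
94568 → 010111000101101000
Subtract via negate-and-add: invert 010111000101101000 + 1 = 101000111010011000 (i.e. -94568).
  101000011000101000
+ 101000111010011000
= 010001010011000000  (discard carry-out 1)
Result 010001010011000000: MSB = 0 → value 70848.
Both addends (after negating the subtrahend) are negative but the stored result is non-negative: signed overflow. The true value -96728 − 94568 = -191296 lies outside [-131072, 131071].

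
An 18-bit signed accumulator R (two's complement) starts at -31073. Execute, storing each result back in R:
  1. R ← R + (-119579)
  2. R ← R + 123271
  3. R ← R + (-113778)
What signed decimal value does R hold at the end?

120985

Start: R = -31073 = 111000011010011111.
R = -31073 + (-119579) = -150652; wraps to 111492 = 011011001110000100
R = 111492 + 123271 = 234763; wraps to -27381 = 111001010100001011
R = -27381 + (-113778) = -141159; wraps to 120985 = 011101100010011001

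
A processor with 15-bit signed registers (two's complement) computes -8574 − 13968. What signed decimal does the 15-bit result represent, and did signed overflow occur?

10226; overflow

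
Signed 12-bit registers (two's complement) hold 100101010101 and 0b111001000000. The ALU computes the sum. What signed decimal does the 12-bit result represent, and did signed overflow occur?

1941; overflow

100101010101 = -1707 (signed)
0b111001000000 → 111001000000 = -448 (signed)
  100101010101
+ 111001000000
= 011110010101  (discard carry-out 1)
Result 011110010101: MSB = 0 → value 1941.
Both addends are negative but the stored result is non-negative: signed overflow. The true value -1707 + (-448) = -2155 lies outside [-2048, 2047].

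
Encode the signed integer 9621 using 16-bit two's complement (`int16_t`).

9621 is non-negative, so write it directly in 16 bits: 0010010110010101.

0010010110010101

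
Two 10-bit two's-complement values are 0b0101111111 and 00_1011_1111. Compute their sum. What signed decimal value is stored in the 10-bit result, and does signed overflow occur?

-450; overflow

0b0101111111 → 0101111111 = 383 (signed)
00_1011_1111 → 0010111111 = 191 (signed)
  0101111111
+ 0010111111
= 1000111110
Result 1000111110: MSB = 1 → 574 − 1024 = -450.
Both addends are non-negative but the stored result is negative: signed overflow. The true value 383 + 191 = 574 lies outside [-512, 511].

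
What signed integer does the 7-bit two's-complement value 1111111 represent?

-1

MSB is 1, so the value is negative.
Unsigned reading: 127. Subtract 2^7 = 128: 127 − 128 = -1.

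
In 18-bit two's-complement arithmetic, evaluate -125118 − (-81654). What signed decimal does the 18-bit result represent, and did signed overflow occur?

-43464; no overflow

-125118 → 100001011101000010
-81654 → 101100000100001010
Subtract via negate-and-add: invert 101100000100001010 + 1 = 010011111011110110 (i.e. 81654).
  100001011101000010
+ 010011111011110110
= 110101011000111000
Result 110101011000111000: MSB = 1 → 218680 − 262144 = -43464.
Addends (after negating the subtrahend) have opposite signs, so signed overflow cannot occur.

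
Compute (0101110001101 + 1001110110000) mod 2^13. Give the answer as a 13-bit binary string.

  0101110001101
+ 1001110110000
= 1111100111101

1111100111101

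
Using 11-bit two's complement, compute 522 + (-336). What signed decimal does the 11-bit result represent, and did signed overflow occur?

186; no overflow

522 → 01000001010
-336 → 11010110000
  01000001010
+ 11010110000
= 00010111010  (discard carry-out 1)
Result 00010111010: MSB = 0 → value 186.
Addends have opposite signs, so signed overflow cannot occur.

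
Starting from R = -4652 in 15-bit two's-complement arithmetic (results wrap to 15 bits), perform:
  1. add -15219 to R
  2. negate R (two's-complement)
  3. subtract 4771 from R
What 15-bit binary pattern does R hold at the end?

011101011111100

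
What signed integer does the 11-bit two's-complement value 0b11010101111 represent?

-337

MSB is 1, so the value is negative.
Unsigned reading: 1711. Subtract 2^11 = 2048: 1711 − 2048 = -337.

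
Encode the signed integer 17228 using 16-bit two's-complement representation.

0100001101001100

17228 is non-negative, so write it directly in 16 bits: 0100001101001100.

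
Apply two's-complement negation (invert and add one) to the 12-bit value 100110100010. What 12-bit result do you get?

011001011110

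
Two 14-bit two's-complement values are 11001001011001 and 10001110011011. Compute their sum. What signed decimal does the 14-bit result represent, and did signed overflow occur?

5620; overflow

11001001011001 = -3495 (signed)
10001110011011 = -7269 (signed)
  11001001011001
+ 10001110011011
= 01010111110100  (discard carry-out 1)
Result 01010111110100: MSB = 0 → value 5620.
Both addends are negative but the stored result is non-negative: signed overflow. The true value -3495 + (-7269) = -10764 lies outside [-8192, 8191].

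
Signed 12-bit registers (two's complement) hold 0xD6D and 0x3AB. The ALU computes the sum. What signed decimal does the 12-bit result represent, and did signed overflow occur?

280; no overflow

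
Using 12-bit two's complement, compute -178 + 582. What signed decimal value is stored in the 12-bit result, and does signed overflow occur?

404; no overflow

-178 → 111101001110
582 → 001001000110
  111101001110
+ 001001000110
= 000110010100  (discard carry-out 1)
Result 000110010100: MSB = 0 → value 404.
Addends have opposite signs, so signed overflow cannot occur.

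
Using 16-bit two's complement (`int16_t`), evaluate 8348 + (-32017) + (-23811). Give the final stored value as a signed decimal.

8348 + (-32017) = -23669 (1010001110001011)
-23669 + (-23811) = -47480 → wraps to 18056 (0100011010001000)

18056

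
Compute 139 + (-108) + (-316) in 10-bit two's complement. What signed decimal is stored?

139 + (-108) = 31 (0000011111)
31 + (-316) = -285 (1011100011)

-285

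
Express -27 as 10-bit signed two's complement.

1111100101

|-27| = 27 = 0000011011 in 10 bits.
Invert the bits: 1111100100. Add 1: 1111100101.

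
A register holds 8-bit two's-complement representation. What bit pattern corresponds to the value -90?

|-90| = 90 = 01011010 in 8 bits.
Invert the bits: 10100101. Add 1: 10100110.

10100110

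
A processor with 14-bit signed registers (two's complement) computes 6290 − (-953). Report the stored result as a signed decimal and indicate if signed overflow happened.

6290 → 01100010010010
-953 → 11110001000111
Subtract via negate-and-add: invert 11110001000111 + 1 = 00001110111001 (i.e. 953).
  01100010010010
+ 00001110111001
= 01110001001011
Result 01110001001011: MSB = 0 → value 7243.
Both addends (after negating the subtrahend) are non-negative and so is the stored result: no signed overflow.

7243; no overflow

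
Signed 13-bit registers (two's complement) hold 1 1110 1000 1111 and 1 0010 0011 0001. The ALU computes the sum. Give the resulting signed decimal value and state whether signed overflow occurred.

1 1110 1000 1111 → 1111010001111 = -369 (signed)
1 0010 0011 0001 → 1001000110001 = -3535 (signed)
  1111010001111
+ 1001000110001
= 1000011000000  (discard carry-out 1)
Result 1000011000000: MSB = 1 → 4288 − 8192 = -3904.
Both addends are negative and so is the stored result: no signed overflow.

-3904; no overflow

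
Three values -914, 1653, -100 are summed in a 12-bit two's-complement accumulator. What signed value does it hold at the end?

-914 + 1653 = 739 (001011100011)
739 + (-100) = 639 (001001111111)

639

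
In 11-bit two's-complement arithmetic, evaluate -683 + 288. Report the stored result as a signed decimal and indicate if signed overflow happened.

-395; no overflow

-683 → 10101010101
288 → 00100100000
  10101010101
+ 00100100000
= 11001110101
Result 11001110101: MSB = 1 → 1653 − 2048 = -395.
Addends have opposite signs, so signed overflow cannot occur.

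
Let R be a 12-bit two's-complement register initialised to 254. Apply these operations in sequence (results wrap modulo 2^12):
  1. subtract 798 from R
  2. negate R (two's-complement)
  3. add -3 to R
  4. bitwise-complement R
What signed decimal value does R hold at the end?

-542

Start: R = 254 = 000011111110.
R = 254 − 798 = -544 = 110111100000
R = −(-544) = 544 = 001000100000
R = 544 + (-3) = 541 = 001000011101
R = NOT 001000011101 = 110111100010 = -542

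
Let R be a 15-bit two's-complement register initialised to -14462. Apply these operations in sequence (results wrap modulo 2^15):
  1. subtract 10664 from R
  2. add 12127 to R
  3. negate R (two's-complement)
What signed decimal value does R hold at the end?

12999

Start: R = -14462 = 100011110000010.
R = -14462 − 10664 = -25126; wraps to 7642 = 001110111011010
R = 7642 + 12127 = 19769; wraps to -12999 = 100110100111001
R = −(-12999) = 12999 = 011001011000111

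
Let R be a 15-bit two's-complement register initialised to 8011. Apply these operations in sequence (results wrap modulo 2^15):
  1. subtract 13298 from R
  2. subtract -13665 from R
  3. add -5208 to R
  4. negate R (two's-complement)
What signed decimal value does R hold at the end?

Start: R = 8011 = 001111101001011.
R = 8011 − 13298 = -5287 = 110101101011001
R = -5287 − (-13665) = 8378 = 010000010111010
R = 8378 + (-5208) = 3170 = 000110001100010
R = −(3170) = -3170 = 111001110011110

-3170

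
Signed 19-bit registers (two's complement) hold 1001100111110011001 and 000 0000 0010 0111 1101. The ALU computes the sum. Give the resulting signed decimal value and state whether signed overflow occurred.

1001100111110011001 = -208999 (signed)
000 0000 0010 0111 1101 → 0000000001001111101 = 637 (signed)
  1001100111110011001
+ 0000000001001111101
= 1001101001000010110
Result 1001101001000010110: MSB = 1 → 315926 − 524288 = -208362.
Addends have opposite signs, so signed overflow cannot occur.

-208362; no overflow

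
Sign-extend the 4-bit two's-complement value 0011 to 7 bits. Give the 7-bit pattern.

0000011

MSB of 0011 is 0; replicate it into the new high bits.
000|0011 → 0000011 (still 3).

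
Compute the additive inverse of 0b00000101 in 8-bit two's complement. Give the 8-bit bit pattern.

Invert: 11111010. Add 1: 11111011.
Check: 00000101 = 5, 11111011 = -5.

11111011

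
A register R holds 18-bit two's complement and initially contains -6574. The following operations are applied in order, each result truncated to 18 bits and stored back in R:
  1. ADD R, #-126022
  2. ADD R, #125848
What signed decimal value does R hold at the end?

-6748

Start: R = -6574 = 111110011001010010.
R = -6574 + (-126022) = -132596; wraps to 129548 = 011111101000001100
R = 129548 + 125848 = 255396; wraps to -6748 = 111110010110100100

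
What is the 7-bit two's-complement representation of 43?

43 is non-negative, so write it directly in 7 bits: 0101011.

0101011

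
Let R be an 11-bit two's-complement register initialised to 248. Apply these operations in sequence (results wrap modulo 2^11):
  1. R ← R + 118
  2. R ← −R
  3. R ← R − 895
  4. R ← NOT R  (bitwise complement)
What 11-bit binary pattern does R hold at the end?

10011101100

Start: R = 248 = 00011111000.
R = 248 + 118 = 366 = 00101101110
R = −(366) = -366 = 11010010010
R = -366 − 895 = -1261; wraps to 787 = 01100010011
R = NOT 01100010011 = 10011101100 = -788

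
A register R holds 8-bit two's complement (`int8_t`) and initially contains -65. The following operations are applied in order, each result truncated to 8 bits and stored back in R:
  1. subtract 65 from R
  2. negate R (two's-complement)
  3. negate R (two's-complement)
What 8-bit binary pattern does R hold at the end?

Start: R = -65 = 10111111.
R = -65 − 65 = -130; wraps to 126 = 01111110
R = −(126) = -126 = 10000010
R = −(-126) = 126 = 01111110

01111110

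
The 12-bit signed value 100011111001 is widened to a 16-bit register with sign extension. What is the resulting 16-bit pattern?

MSB of 100011111001 is 1; replicate it into the new high bits.
1111|100011111001 → 1111100011111001 (still -1799).

1111100011111001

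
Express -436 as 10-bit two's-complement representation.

1001001100

|-436| = 436 = 0110110100 in 10 bits.
Invert the bits: 1001001011. Add 1: 1001001100.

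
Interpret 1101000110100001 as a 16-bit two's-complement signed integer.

-11871

MSB is 1, so the value is negative.
Invert: 0010111001011110. Add 1: 0010111001011111 = 11871. So the value is −11871.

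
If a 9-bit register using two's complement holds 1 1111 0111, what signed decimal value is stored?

MSB is 1, so the value is negative.
Unsigned reading: 503. Subtract 2^9 = 512: 503 − 512 = -9.

-9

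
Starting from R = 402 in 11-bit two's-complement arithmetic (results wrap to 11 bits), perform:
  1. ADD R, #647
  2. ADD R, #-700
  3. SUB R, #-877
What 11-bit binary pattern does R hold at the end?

Start: R = 402 = 00110010010.
R = 402 + 647 = 1049; wraps to -999 = 10000011001
R = -999 + (-700) = -1699; wraps to 349 = 00101011101
R = 349 − (-877) = 1226; wraps to -822 = 10011001010

10011001010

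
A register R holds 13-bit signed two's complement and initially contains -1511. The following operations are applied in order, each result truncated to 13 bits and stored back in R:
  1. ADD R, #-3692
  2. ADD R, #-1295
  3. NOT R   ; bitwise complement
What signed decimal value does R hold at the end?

Start: R = -1511 = 1101000011001.
R = -1511 + (-3692) = -5203; wraps to 2989 = 0101110101101
R = 2989 + (-1295) = 1694 = 0011010011110
R = NOT 0011010011110 = 1100101100001 = -1695

-1695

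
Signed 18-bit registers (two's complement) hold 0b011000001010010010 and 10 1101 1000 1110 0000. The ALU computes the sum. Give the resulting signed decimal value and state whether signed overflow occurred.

23410; no overflow

0b011000001010010010 → 011000001010010010 = 98962 (signed)
10 1101 1000 1110 0000 → 101101100011100000 = -75552 (signed)
  011000001010010010
+ 101101100011100000
= 000101101101110010  (discard carry-out 1)
Result 000101101101110010: MSB = 0 → value 23410.
Addends have opposite signs, so signed overflow cannot occur.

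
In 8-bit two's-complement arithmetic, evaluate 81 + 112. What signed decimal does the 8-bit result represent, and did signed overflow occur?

81 → 01010001
112 → 01110000
  01010001
+ 01110000
= 11000001
Result 11000001: MSB = 1 → 193 − 256 = -63.
Both addends are non-negative but the stored result is negative: signed overflow. The true value 81 + 112 = 193 lies outside [-128, 127].

-63; overflow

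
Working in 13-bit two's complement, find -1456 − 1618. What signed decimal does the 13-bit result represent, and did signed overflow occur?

-1456 → 1101001010000
1618 → 0011001010010
Subtract via negate-and-add: invert 0011001010010 + 1 = 1100110101110 (i.e. -1618).
  1101001010000
+ 1100110101110
= 1001111111110  (discard carry-out 1)
Result 1001111111110: MSB = 1 → 5118 − 8192 = -3074.
Both addends (after negating the subtrahend) are negative and so is the stored result: no signed overflow.

-3074; no overflow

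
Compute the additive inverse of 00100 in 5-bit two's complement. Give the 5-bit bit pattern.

11100

Invert: 11011. Add 1: 11100.
Check: 00100 = 4, 11100 = -4.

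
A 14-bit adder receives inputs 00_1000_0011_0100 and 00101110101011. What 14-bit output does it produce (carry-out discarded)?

  00100000110100
+ 00101110101011
= 01001111011111

01001111011111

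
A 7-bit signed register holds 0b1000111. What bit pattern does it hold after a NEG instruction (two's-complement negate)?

0111001

Invert: 0111000. Add 1: 0111001.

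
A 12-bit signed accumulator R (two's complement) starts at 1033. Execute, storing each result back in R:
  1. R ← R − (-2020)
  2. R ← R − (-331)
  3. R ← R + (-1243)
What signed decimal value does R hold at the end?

-1955

Start: R = 1033 = 010000001001.
R = 1033 − (-2020) = 3053; wraps to -1043 = 101111101101
R = -1043 − (-331) = -712 = 110100111000
R = -712 + (-1243) = -1955 = 100001011101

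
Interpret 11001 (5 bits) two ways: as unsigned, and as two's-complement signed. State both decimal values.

unsigned = 25, signed = -7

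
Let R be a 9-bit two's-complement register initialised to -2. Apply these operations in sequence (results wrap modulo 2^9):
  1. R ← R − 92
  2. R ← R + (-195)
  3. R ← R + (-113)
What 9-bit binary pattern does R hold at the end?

Start: R = -2 = 111111110.
R = -2 − 92 = -94 = 110100010
R = -94 + (-195) = -289; wraps to 223 = 011011111
R = 223 + (-113) = 110 = 001101110

001101110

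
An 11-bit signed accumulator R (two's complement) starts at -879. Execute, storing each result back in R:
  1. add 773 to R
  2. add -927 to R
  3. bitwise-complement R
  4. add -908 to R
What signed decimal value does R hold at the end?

Start: R = -879 = 10010010001.
R = -879 + 773 = -106 = 11110010110
R = -106 + (-927) = -1033; wraps to 1015 = 01111110111
R = NOT 01111110111 = 10000001000 = -1016
R = -1016 + (-908) = -1924; wraps to 124 = 00001111100

124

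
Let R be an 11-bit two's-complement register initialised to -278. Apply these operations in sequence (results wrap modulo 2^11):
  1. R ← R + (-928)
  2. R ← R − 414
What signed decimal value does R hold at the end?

428

Start: R = -278 = 11011101010.
R = -278 + (-928) = -1206; wraps to 842 = 01101001010
R = 842 − 414 = 428 = 00110101100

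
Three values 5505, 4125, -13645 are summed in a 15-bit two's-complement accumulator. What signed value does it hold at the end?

-4015

5505 + 4125 = 9630 (010010110011110)
9630 + (-13645) = -4015 (111000001010001)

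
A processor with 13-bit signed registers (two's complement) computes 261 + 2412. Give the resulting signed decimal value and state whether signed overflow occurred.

261 → 0000100000101
2412 → 0100101101100
  0000100000101
+ 0100101101100
= 0101001110001
Result 0101001110001: MSB = 0 → value 2673.
Both addends are non-negative and so is the stored result: no signed overflow.

2673; no overflow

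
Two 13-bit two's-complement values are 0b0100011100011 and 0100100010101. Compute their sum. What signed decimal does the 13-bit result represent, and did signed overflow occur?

-3592; overflow

0b0100011100011 → 0100011100011 = 2275 (signed)
0100100010101 = 2325 (signed)
  0100011100011
+ 0100100010101
= 1000111111000
Result 1000111111000: MSB = 1 → 4600 − 8192 = -3592.
Both addends are non-negative but the stored result is negative: signed overflow. The true value 2275 + 2325 = 4600 lies outside [-4096, 4095].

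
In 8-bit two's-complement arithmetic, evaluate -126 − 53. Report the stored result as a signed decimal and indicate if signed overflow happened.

77; overflow

-126 → 10000010
53 → 00110101
Subtract via negate-and-add: invert 00110101 + 1 = 11001011 (i.e. -53).
  10000010
+ 11001011
= 01001101  (discard carry-out 1)
Result 01001101: MSB = 0 → value 77.
Both addends (after negating the subtrahend) are negative but the stored result is non-negative: signed overflow. The true value -126 − 53 = -179 lies outside [-128, 127].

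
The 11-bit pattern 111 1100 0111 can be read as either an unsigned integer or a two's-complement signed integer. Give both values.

unsigned = 1991, signed = -57

Unsigned: 11111000111 = 1991.
Signed: MSB=1 → 1991 − 2048 = -57.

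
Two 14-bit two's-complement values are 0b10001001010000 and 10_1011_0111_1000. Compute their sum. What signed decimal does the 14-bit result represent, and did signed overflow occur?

3528; overflow

0b10001001010000 → 10001001010000 = -7600 (signed)
10_1011_0111_1000 → 10101101111000 = -5256 (signed)
  10001001010000
+ 10101101111000
= 00110111001000  (discard carry-out 1)
Result 00110111001000: MSB = 0 → value 3528.
Both addends are negative but the stored result is non-negative: signed overflow. The true value -7600 + (-5256) = -12856 lies outside [-8192, 8191].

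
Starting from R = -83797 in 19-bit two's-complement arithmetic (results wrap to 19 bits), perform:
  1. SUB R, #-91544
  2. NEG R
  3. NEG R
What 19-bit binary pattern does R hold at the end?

Start: R = -83797 = 1101011100010101011.
R = -83797 − (-91544) = 7747 = 0000001111001000011
R = −(7747) = -7747 = 1111110000110111101
R = −(-7747) = 7747 = 0000001111001000011

0000001111001000011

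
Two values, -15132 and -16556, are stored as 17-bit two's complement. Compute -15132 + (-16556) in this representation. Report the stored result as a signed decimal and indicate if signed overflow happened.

-15132 → 11100010011100100
-16556 → 11011111101010100
  11100010011100100
+ 11011111101010100
= 11000010000111000  (discard carry-out 1)
Result 11000010000111000: MSB = 1 → 99384 − 131072 = -31688.
Both addends are negative and so is the stored result: no signed overflow.

-31688; no overflow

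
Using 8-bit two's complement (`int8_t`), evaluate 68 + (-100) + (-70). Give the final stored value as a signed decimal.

-102

68 + (-100) = -32 (11100000)
-32 + (-70) = -102 (10011010)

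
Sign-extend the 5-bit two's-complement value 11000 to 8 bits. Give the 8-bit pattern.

11111000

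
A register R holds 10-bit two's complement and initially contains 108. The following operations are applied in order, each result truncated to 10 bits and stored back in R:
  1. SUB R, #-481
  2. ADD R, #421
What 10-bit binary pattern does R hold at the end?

Start: R = 108 = 0001101100.
R = 108 − (-481) = 589; wraps to -435 = 1001001101
R = -435 + 421 = -14 = 1111110010

1111110010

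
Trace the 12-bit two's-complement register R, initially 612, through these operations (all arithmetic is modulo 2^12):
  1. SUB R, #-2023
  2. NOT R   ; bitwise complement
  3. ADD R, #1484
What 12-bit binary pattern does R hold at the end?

Start: R = 612 = 001001100100.
R = 612 − (-2023) = 2635; wraps to -1461 = 101001001011
R = NOT 101001001011 = 010110110100 = 1460
R = 1460 + 1484 = 2944; wraps to -1152 = 101110000000

101110000000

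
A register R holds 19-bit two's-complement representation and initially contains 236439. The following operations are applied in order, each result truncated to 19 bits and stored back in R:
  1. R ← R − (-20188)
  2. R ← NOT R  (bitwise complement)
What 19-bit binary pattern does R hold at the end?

Start: R = 236439 = 0111001101110010111.
R = 236439 − (-20188) = 256627 = 0111110101001110011
R = NOT 0111110101001110011 = 1000001010110001100 = -256628

1000001010110001100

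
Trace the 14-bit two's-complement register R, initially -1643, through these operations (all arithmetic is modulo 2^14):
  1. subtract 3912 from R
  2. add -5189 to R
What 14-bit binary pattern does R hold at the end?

Start: R = -1643 = 11100110010101.
R = -1643 − 3912 = -5555 = 10101001001101
R = -5555 + (-5189) = -10744; wraps to 5640 = 01011000001000

01011000001000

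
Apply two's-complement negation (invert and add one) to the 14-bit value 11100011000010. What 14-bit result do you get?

Invert: 00011100111101. Add 1: 00011100111110.
Check: 11100011000010 = -1854, 00011100111110 = 1854.

00011100111110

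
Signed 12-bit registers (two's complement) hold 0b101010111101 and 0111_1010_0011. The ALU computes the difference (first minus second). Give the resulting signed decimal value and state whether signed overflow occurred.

0b101010111101 → 101010111101 = -1347 (signed)
0111_1010_0011 → 011110100011 = 1955 (signed)
Subtract via negate-and-add: invert 011110100011 + 1 = 100001011101 (i.e. -1955).
  101010111101
+ 100001011101
= 001100011010  (discard carry-out 1)
Result 001100011010: MSB = 0 → value 794.
Both addends (after negating the subtrahend) are negative but the stored result is non-negative: signed overflow. The true value -1347 − 1955 = -3302 lies outside [-2048, 2047].

794; overflow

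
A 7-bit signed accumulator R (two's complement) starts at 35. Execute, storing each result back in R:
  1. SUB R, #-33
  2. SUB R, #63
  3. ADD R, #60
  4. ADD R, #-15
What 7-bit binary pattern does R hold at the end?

0110010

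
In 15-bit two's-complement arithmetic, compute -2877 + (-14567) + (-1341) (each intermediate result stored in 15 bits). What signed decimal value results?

13983

-2877 + (-14567) = -17444 → wraps to 15324 (011101111011100)
15324 + (-1341) = 13983 (011011010011111)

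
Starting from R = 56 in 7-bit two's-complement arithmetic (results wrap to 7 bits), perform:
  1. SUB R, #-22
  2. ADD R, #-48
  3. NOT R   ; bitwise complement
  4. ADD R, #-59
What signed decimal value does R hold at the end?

Start: R = 56 = 0111000.
R = 56 − (-22) = 78; wraps to -50 = 1001110
R = -50 + (-48) = -98; wraps to 30 = 0011110
R = NOT 0011110 = 1100001 = -31
R = -31 + (-59) = -90; wraps to 38 = 0100110

38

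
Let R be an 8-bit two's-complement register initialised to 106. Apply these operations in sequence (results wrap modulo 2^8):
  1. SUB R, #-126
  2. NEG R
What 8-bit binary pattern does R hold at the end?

Start: R = 106 = 01101010.
R = 106 − (-126) = 232; wraps to -24 = 11101000
R = −(-24) = 24 = 00011000

00011000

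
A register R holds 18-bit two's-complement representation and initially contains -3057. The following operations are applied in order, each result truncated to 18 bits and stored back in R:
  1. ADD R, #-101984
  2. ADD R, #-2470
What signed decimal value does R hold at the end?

-107511

Start: R = -3057 = 111111010000001111.
R = -3057 + (-101984) = -105041 = 100110010110101111
R = -105041 + (-2470) = -107511 = 100101110000001001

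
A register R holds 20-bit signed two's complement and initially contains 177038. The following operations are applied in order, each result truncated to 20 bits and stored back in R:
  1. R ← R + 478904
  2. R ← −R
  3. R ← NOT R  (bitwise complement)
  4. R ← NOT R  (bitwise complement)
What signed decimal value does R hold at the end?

Start: R = 177038 = 00101011001110001110.
R = 177038 + 478904 = 655942; wraps to -392634 = 10100000001001000110
R = −(-392634) = 392634 = 01011111110110111010
R = NOT 01011111110110111010 = 10100000001001000101 = -392635
R = NOT 10100000001001000101 = 01011111110110111010 = 392634

392634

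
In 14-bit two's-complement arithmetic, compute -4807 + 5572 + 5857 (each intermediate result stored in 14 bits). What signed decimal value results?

-4807 + 5572 = 765 (00001011111101)
765 + 5857 = 6622 (01100111011110)

6622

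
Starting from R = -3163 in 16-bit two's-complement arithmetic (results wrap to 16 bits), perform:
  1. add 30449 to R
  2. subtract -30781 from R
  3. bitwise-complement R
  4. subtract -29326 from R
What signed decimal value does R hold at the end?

Start: R = -3163 = 1111001110100101.
R = -3163 + 30449 = 27286 = 0110101010010110
R = 27286 − (-30781) = 58067; wraps to -7469 = 1110001011010011
R = NOT 1110001011010011 = 0001110100101100 = 7468
R = 7468 − (-29326) = 36794; wraps to -28742 = 1000111110111010

-28742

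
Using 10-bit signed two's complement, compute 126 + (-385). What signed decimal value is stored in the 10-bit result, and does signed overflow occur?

126 → 0001111110
-385 → 1001111111
  0001111110
+ 1001111111
= 1011111101
Result 1011111101: MSB = 1 → 765 − 1024 = -259.
Addends have opposite signs, so signed overflow cannot occur.

-259; no overflow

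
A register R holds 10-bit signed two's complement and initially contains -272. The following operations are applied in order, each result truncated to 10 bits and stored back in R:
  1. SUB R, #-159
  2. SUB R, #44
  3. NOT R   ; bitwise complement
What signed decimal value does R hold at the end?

Start: R = -272 = 1011110000.
R = -272 − (-159) = -113 = 1110001111
R = -113 − 44 = -157 = 1101100011
R = NOT 1101100011 = 0010011100 = 156

156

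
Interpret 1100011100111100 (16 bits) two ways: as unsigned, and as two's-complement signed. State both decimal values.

Unsigned: 1100011100111100 = 51004.
Signed: MSB=1 → 51004 − 65536 = -14532.

unsigned = 51004, signed = -14532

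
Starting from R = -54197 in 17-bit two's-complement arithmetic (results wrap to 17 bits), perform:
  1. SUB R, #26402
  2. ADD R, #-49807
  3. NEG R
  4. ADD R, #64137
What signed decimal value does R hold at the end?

63471

Start: R = -54197 = 10010110001001011.
R = -54197 − 26402 = -80599; wraps to 50473 = 01100010100101001
R = 50473 + (-49807) = 666 = 00000001010011010
R = −(666) = -666 = 11111110101100110
R = -666 + 64137 = 63471 = 01111011111101111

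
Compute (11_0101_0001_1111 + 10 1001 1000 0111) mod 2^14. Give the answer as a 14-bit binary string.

  11010100011111
+ 10100110000111
= 01111010100110  (discard carry-out 1)

01111010100110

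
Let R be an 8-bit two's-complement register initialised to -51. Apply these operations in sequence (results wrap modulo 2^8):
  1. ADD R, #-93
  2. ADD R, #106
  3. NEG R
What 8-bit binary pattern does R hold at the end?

Start: R = -51 = 11001101.
R = -51 + (-93) = -144; wraps to 112 = 01110000
R = 112 + 106 = 218; wraps to -38 = 11011010
R = −(-38) = 38 = 00100110

00100110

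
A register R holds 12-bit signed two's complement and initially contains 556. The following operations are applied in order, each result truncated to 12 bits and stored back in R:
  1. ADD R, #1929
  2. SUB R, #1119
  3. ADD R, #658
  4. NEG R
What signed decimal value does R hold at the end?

Start: R = 556 = 001000101100.
R = 556 + 1929 = 2485; wraps to -1611 = 100110110101
R = -1611 − 1119 = -2730; wraps to 1366 = 010101010110
R = 1366 + 658 = 2024 = 011111101000
R = −(2024) = -2024 = 100000011000

-2024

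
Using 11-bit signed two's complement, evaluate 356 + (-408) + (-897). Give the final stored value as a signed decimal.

356 + (-408) = -52 (11111001100)
-52 + (-897) = -949 (10001001011)

-949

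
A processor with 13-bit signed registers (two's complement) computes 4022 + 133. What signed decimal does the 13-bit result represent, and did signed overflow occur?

4022 → 0111110110110
133 → 0000010000101
  0111110110110
+ 0000010000101
= 1000000111011
Result 1000000111011: MSB = 1 → 4155 − 8192 = -4037.
Both addends are non-negative but the stored result is negative: signed overflow. The true value 4022 + 133 = 4155 lies outside [-4096, 4095].

-4037; overflow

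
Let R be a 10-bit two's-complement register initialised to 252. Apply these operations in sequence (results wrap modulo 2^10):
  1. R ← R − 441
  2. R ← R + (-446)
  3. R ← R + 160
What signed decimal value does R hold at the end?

Start: R = 252 = 0011111100.
R = 252 − 441 = -189 = 1101000011
R = -189 + (-446) = -635; wraps to 389 = 0110000101
R = 389 + 160 = 549; wraps to -475 = 1000100101

-475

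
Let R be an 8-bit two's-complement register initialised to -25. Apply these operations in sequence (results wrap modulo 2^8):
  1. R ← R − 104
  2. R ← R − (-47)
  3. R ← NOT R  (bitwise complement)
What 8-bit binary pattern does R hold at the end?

01010001

Start: R = -25 = 11100111.
R = -25 − 104 = -129; wraps to 127 = 01111111
R = 127 − (-47) = 174; wraps to -82 = 10101110
R = NOT 10101110 = 01010001 = 81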